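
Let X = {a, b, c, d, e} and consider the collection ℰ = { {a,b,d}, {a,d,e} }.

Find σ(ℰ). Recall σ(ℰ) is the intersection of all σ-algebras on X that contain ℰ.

Start: ℰ ∪ {∅, X} = { ∅, {a,b,d}, {a,d,e}, X }.
Iteration 1. New:
  {b,c}  = X∖{a,d,e}
  {c,e}  = X∖{a,b,d}
  {a,b,d,e}  = {a,b,d} ∪ {a,d,e}
  — 7 sets.
Iteration 2: 4 new —
  {c}  = X∖{a,b,d,e}
  {b,c,e}  = {b,c} ∪ {c,e}
  {a,b,c,d}  = {b,c} ∪ {a,b,d}
  {a,c,d,e}  = {a,d,e} ∪ {c,e}
  — 11 sets.
Iteration 3: +3 →
  {b}  = X∖{a,c,d,e}
  {e}  = X∖{a,b,c,d}
  {a,d}  = X∖{b,c,e}
  — 14 sets.
Iteration 4. New:
  {b,e}  = {b} ∪ {e}
  {a,c,d}  = {c} ∪ {a,d}
  — 16 sets.
Iteration 5: no new sets; the family is a σ-algebra.

|σ(ℰ)| = 16.  σ(ℰ) = { ∅, {b}, {c}, {e}, {a,d}, {b,c}, {b,e}, {c,e}, {a,b,d}, {a,c,d}, {a,d,e}, {b,c,e}, {a,b,c,d}, {a,b,d,e}, {a,c,d,e}, X }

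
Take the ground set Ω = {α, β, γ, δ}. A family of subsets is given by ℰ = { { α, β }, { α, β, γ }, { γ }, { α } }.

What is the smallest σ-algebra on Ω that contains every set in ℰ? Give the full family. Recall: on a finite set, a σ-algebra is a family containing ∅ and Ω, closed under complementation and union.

Start: ℰ ∪ {∅, Ω} = { {}, { α }, { γ }, { α, β }, { α, β, γ }, Ω }.
Iteration 1 (5 new):
  { δ }  = complement { α, β, γ }
  { α, γ }  = { γ } ∪ { α }
  { γ, δ }  = complement { α, β }
  { α, β, δ }  = complement { γ }
  { β, γ, δ }  = complement { α }
Iteration 2: +3 →
  { α, δ }  = { δ } ∪ { α }
  { β, δ }  = complement { α, γ }
  { α, γ, δ }  = { γ, δ } ∪ { α, γ }
Iteration 3 (2 new):
  { β }  = complement { α, γ, δ }
  { β, γ }  = complement { α, δ }
Iteration 4: closed — nothing new.

Therefore σ(ℰ) = { {}, { α }, { β }, { γ }, { δ }, { α, β }, { α, γ }, { α, δ }, { β, γ }, { β, δ }, { γ, δ }, { α, β, γ }, { α, β, δ }, { α, γ, δ }, { β, γ, δ }, Ω } (|σ(ℰ)| = 16).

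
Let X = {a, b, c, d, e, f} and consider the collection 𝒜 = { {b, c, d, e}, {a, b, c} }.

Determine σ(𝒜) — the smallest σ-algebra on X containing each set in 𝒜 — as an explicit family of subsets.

σ(𝒜) = { ∅, {a}, {f}, {a, f}, {b, c}, {d, e}, {a, b, c}, {a, d, e}, {b, c, f}, {d, e, f}, {a, b, c, f}, {a, d, e, f}, {b, c, d, e}, {a, b, c, d, e}, {b, c, d, e, f}, X }

Derivation:
Begin from { ∅, {a, b, c}, {b, c, d, e}, X } (that is, 𝒜 plus ∅ and X).
Iteration 1. New:
  {a, f}  = ᶜ of {b, c, d, e}
  {d, e, f}  = ᶜ of {a, b, c}
  {a, b, c, d, e}  = {b, c, d, e} ∪ {a, b, c}
  — 7 sets.
Iteration 2: 4 new —
  {f}  = ᶜ of {a, b, c, d, e}
  {a, b, c, f}  = {a, b, c} ∪ {a, f}
  {a, d, e, f}  = {a, f} ∪ {d, e, f}
  {b, c, d, e, f}  = {b, c, d, e} ∪ {d, e, f}
  — 11 sets.
Iteration 3: 3 new —
  {a}  = ᶜ of {b, c, d, e, f}
  {b, c}  = ᶜ of {a, d, e, f}
  {d, e}  = ᶜ of {a, b, c, f}
  — 14 sets.
Iteration 4 (2 new):
  {a, d, e}  = {d, e} ∪ {a}
  {b, c, f}  = {b, c} ∪ {f}
  — 16 sets.
After Iteration 5 the family is unchanged; done.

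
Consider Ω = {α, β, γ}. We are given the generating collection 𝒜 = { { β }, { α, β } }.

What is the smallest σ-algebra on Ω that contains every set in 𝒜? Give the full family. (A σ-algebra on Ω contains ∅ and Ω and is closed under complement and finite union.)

Initial family (4 sets): { {  }, { β }, { α, β }, Ω }.
Iteration 1: +2 →
  { γ }  = ᶜ of { α, β }
  { α, γ }  = ᶜ of { β }
  |family| = 6
Iteration 2 (1 new):
  { β, γ }  = { γ } ∪ { β }
  |family| = 7
Iteration 3. New:
  { α }  = ᶜ of { β, γ }
  |family| = 8
Iteration 4: no new sets; the family is a σ-algebra.

σ(𝒜) = { {  }, { α }, { β }, { γ }, { α, β }, { α, γ }, { β, γ }, Ω }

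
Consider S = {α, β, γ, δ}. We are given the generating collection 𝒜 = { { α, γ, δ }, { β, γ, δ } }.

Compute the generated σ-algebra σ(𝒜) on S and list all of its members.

Answer: σ(𝒜) = { ∅, { α }, { β }, { α, β }, { γ, δ }, { α, γ, δ }, { β, γ, δ }, S }

Derivation:
Seed the family with 𝒜 together with ∅ and S: { ∅, { α, γ, δ }, { β, γ, δ }, S }.
Round 1: +2 →
  { α }  = { β, γ, δ }ᶜ
  { β }  = { α, γ, δ }ᶜ
  |family| = 6
Round 2. New:
  { α, β }  = { β } ∪ { α }
  |family| = 7
Round 3 adds 1:
  { γ, δ }  = { α, β }ᶜ
  |family| = 8
Round 4: stable.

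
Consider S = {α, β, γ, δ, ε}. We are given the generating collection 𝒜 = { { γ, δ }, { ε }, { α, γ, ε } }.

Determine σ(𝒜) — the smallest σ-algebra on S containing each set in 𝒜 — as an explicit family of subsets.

σ(𝒜) = { {  }, { α }, { β }, { γ }, { δ }, { ε }, { α, β }, { α, γ }, { α, δ }, { α, ε }, { β, γ }, { β, δ }, { β, ε }, { γ, δ }, { γ, ε }, { δ, ε }, { α, β, γ }, { α, β, δ }, { α, β, ε }, { α, γ, δ }, { α, γ, ε }, { α, δ, ε }, { β, γ, δ }, { β, γ, ε }, { β, δ, ε }, { γ, δ, ε }, { α, β, γ, δ }, { α, β, γ, ε }, { α, β, δ, ε }, { α, γ, δ, ε }, { β, γ, δ, ε }, S }

Derivation:
Start: 𝒜 ∪ {∅, S} = { {  }, { ε }, { γ, δ }, { α, γ, ε }, S }.
Step 1 adds 5:
  { β, δ }  = S∖{ α, γ, ε }
  { α, β, ε }  = S∖{ γ, δ }
  { γ, δ, ε }  = { γ, δ } ∪ { ε }
  { α, β, γ, δ }  = S∖{ ε }
  { α, γ, δ, ε }  = { γ, δ } ∪ { α, γ, ε }
  [10 total]
Step 2 (7 new):
  { β }  = S∖{ α, γ, δ, ε }
  { α, β }  = S∖{ γ, δ, ε }
  { β, γ, δ }  = { γ, δ } ∪ { β, δ }
  { β, δ, ε }  = { ε } ∪ { β, δ }
  { α, β, γ, ε }  = { α, γ, ε } ∪ { α, β, ε }
  { α, β, δ, ε }  = { α, β, ε } ∪ { β, δ }
  { β, γ, δ, ε }  = { γ, δ, ε } ∪ { β, δ }
  [17 total]
Step 3 adds 7:
  { α }  = S∖{ β, γ, δ, ε }
  { γ }  = S∖{ α, β, δ, ε }
  { δ }  = S∖{ α, β, γ, ε }
  { α, γ }  = S∖{ β, δ, ε }
  { α, ε }  = S∖{ β, γ, δ }
  { β, ε }  = { β } ∪ { ε }
  { α, β, δ }  = { α, β } ∪ { β, δ }
  [24 total]
Step 4. New:
  { α, δ }  = { δ } ∪ { α }
  { β, γ }  = { β } ∪ { γ }
  { γ, ε }  = S∖{ α, β, δ }
  { δ, ε }  = { ε } ∪ { δ }
  { α, β, γ }  = { α, β } ∪ { γ }
  { α, γ, δ }  = S∖{ β, ε }
  { α, δ, ε }  = { α, ε } ∪ { δ }
  { β, γ, ε }  = { β, ε } ∪ { γ }
  [32 total]
Step 5: closed — nothing new.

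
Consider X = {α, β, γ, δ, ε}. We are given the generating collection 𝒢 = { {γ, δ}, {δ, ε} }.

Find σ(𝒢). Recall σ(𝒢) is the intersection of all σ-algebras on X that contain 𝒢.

σ(𝒢) (16 sets): { {}, {γ}, {δ}, {ε}, {α, β}, {γ, δ}, {γ, ε}, {δ, ε}, {α, β, γ}, {α, β, δ}, {α, β, ε}, {γ, δ, ε}, {α, β, γ, δ}, {α, β, γ, ε}, {α, β, δ, ε}, X }

Trace:
Initial family (4 sets): { {}, {γ, δ}, {δ, ε}, X }.
Pass 1 adds 3:
  {α, β, γ}  = complement {δ, ε}
  {α, β, ε}  = complement {γ, δ}
  {γ, δ, ε}  = {δ, ε} ∪ {γ, δ}
Pass 2 adds 4:
  {α, β}  = complement {γ, δ, ε}
  {α, β, γ, δ}  = {γ, δ} ∪ {α, β, γ}
  {α, β, γ, ε}  = {α, β, ε} ∪ {α, β, γ}
  {α, β, δ, ε}  = {δ, ε} ∪ {α, β, ε}
Pass 3 (3 new):
  {γ}  = complement {α, β, δ, ε}
  {δ}  = complement {α, β, γ, ε}
  {ε}  = complement {α, β, γ, δ}
Pass 4. New:
  {γ, ε}  = {γ} ∪ {ε}
  {α, β, δ}  = {α, β} ∪ {δ}
Pass 5 adds nothing — fixpoint reached.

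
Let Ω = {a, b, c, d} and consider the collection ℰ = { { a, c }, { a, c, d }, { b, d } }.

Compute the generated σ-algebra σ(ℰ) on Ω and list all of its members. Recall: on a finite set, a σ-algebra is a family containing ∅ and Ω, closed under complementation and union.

σ(ℰ) (8 sets): { ∅, { b }, { d }, { a, c }, { b, d }, { a, b, c }, { a, c, d }, Ω }

Derivation:
Begin from { ∅, { a, c }, { b, d }, { a, c, d }, Ω } (that is, ℰ plus ∅ and Ω).
Pass 1. New:
  { b }  = ᶜ of { a, c, d }
Pass 2 (1 new):
  { a, b, c }  = { b } ∪ { a, c }
Pass 3: 1 new —
  { d }  = ᶜ of { a, b, c }
After Pass 4 the family is unchanged; done.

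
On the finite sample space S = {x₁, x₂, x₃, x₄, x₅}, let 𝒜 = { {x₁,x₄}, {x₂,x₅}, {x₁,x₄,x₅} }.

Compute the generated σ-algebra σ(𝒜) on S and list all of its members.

Take S₀ = 𝒜 ∪ {∅, S} = { ∅, {x₁,x₄}, {x₂,x₅}, {x₁,x₄,x₅}, S }.
Iteration 1: +4 →
  {x₂,x₃}  = complement {x₁,x₄,x₅}
  {x₁,x₃,x₄}  = complement {x₂,x₅}
  {x₂,x₃,x₅}  = complement {x₁,x₄}
  {x₁,x₂,x₄,x₅}  = {x₁,x₄,x₅} ∪ {x₂,x₅}
  — 9 sets.
Iteration 2. New:
  {x₃}  = complement {x₁,x₂,x₄,x₅}
  {x₁,x₂,x₃,x₄}  = {x₁,x₃,x₄} ∪ {x₂,x₃}
  {x₁,x₃,x₄,x₅}  = {x₁,x₄,x₅} ∪ {x₁,x₃,x₄}
  — 12 sets.
Iteration 3: +2 →
  {x₂}  = complement {x₁,x₃,x₄,x₅}
  {x₅}  = complement {x₁,x₂,x₃,x₄}
  — 14 sets.
Iteration 4 adds 2:
  {x₃,x₅}  = {x₃} ∪ {x₅}
  {x₁,x₂,x₄}  = {x₁,x₄} ∪ {x₂}
  — 16 sets.
Iteration 5: closed — nothing new.

Hence σ(𝒜) has 16 members: { ∅, {x₂}, {x₃}, {x₅}, {x₁,x₄}, {x₂,x₃}, {x₂,x₅}, {x₃,x₅}, {x₁,x₂,x₄}, {x₁,x₃,x₄}, {x₁,x₄,x₅}, {x₂,x₃,x₅}, {x₁,x₂,x₃,x₄}, {x₁,x₂,x₄,x₅}, {x₁,x₃,x₄,x₅}, S }.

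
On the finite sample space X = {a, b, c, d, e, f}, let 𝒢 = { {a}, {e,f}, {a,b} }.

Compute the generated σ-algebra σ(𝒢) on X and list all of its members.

|σ(𝒢)| = 16.  σ(𝒢) = { {}, {a}, {b}, {a,b}, {c,d}, {e,f}, {a,c,d}, {a,e,f}, {b,c,d}, {b,e,f}, {a,b,c,d}, {a,b,e,f}, {c,d,e,f}, {a,c,d,e,f}, {b,c,d,e,f}, X }

Derivation:
Seed the family with 𝒢 together with ∅ and X: { {}, {a}, {a,b}, {e,f}, X }.
Pass 1: +5 →
  {a,e,f}  = {e,f} ∪ {a}
  {a,b,c,d}  = {e,f}ᶜ
  {a,b,e,f}  = {e,f} ∪ {a,b}
  {c,d,e,f}  = {a,b}ᶜ
  {b,c,d,e,f}  = {a}ᶜ
  [10 total]
Pass 2: 3 new —
  {c,d}  = {a,b,e,f}ᶜ
  {b,c,d}  = {a,e,f}ᶜ
  {a,c,d,e,f}  = {c,d,e,f} ∪ {a,e,f}
  [13 total]
Pass 3. New:
  {b}  = {a,c,d,e,f}ᶜ
  {a,c,d}  = {c,d} ∪ {a}
  [15 total]
Pass 4 adds 1:
  {b,e,f}  = {a,c,d}ᶜ
  [16 total]
Pass 5: no new sets; the family is a σ-algebra.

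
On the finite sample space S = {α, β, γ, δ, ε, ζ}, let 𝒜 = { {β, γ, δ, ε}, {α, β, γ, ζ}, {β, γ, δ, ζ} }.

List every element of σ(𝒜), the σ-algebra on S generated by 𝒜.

Begin from { {}, {α, β, γ, ζ}, {β, γ, δ, ε}, {β, γ, δ, ζ}, S } (that is, 𝒜 plus ∅ and S).
Round 1. New:
  {α, ε}  = complement {β, γ, δ, ζ}
  {α, ζ}  = complement {β, γ, δ, ε}
  {δ, ε}  = complement {α, β, γ, ζ}
  {α, β, γ, δ, ζ}  = {β, γ, δ, ζ} ∪ {α, β, γ, ζ}
  {β, γ, δ, ε, ζ}  = {β, γ, δ, ζ} ∪ {β, γ, δ, ε}
  — 10 sets.
Round 2 (7 new):
  {α}  = complement {β, γ, δ, ε, ζ}
  {ε}  = complement {α, β, γ, δ, ζ}
  {α, δ, ε}  = {δ, ε} ∪ {α, ε}
  {α, ε, ζ}  = {α, ζ} ∪ {α, ε}
  {α, δ, ε, ζ}  = {α, ζ} ∪ {δ, ε}
  {α, β, γ, δ, ε}  = {β, γ, δ, ε} ∪ {α, ε}
  {α, β, γ, ε, ζ}  = {α, β, γ, ζ} ∪ {α, ε}
  — 17 sets.
Round 3: +5 →
  {δ}  = complement {α, β, γ, ε, ζ}
  {ζ}  = complement {α, β, γ, δ, ε}
  {β, γ}  = complement {α, δ, ε, ζ}
  {β, γ, δ}  = complement {α, ε, ζ}
  {β, γ, ζ}  = complement {α, δ, ε}
  — 22 sets.
Round 4: +10 →
  {α, δ}  = {α} ∪ {δ}
  {δ, ζ}  = {ζ} ∪ {δ}
  {ε, ζ}  = {ζ} ∪ {ε}
  {α, β, γ}  = {α} ∪ {β, γ}
  {α, δ, ζ}  = {α, ζ} ∪ {δ}
  {β, γ, ε}  = {ε} ∪ {β, γ}
  {δ, ε, ζ}  = {ζ} ∪ {δ, ε}
  {α, β, γ, δ}  = {β, γ, δ} ∪ {α}
  {α, β, γ, ε}  = {β, γ} ∪ {α, ε}
  {β, γ, ε, ζ}  = {β, γ, ζ} ∪ {ε}
  — 32 sets.
Round 5: closed — nothing new.

Hence σ(𝒜) has 32 members: { {}, {α}, {δ}, {ε}, {ζ}, {α, δ}, {α, ε}, {α, ζ}, {β, γ}, {δ, ε}, {δ, ζ}, {ε, ζ}, {α, β, γ}, {α, δ, ε}, {α, δ, ζ}, {α, ε, ζ}, {β, γ, δ}, {β, γ, ε}, {β, γ, ζ}, {δ, ε, ζ}, {α, β, γ, δ}, {α, β, γ, ε}, {α, β, γ, ζ}, {α, δ, ε, ζ}, {β, γ, δ, ε}, {β, γ, δ, ζ}, {β, γ, ε, ζ}, {α, β, γ, δ, ε}, {α, β, γ, δ, ζ}, {α, β, γ, ε, ζ}, {β, γ, δ, ε, ζ}, S }.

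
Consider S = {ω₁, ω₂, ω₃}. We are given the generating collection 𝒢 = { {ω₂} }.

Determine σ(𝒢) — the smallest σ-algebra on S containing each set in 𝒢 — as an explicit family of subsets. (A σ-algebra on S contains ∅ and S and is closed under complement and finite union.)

Take S₀ = 𝒢 ∪ {∅, S} = { {}, {ω₂}, S }.
Pass 1 (1 new):
  {ω₁,ω₃}  = {ω₂}ᶜ
  |family| = 4
Pass 2 adds nothing — fixpoint reached.

Hence σ(𝒢) has 4 members: { {}, {ω₂}, {ω₁,ω₃}, S }.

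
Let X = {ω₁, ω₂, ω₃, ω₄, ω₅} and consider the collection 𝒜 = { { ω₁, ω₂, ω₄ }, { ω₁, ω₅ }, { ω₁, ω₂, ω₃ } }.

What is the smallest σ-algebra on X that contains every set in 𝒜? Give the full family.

σ(𝒜) (32 sets): { ∅, { ω₁ }, { ω₂ }, { ω₃ }, { ω₄ }, { ω₅ }, { ω₁, ω₂ }, { ω₁, ω₃ }, { ω₁, ω₄ }, { ω₁, ω₅ }, { ω₂, ω₃ }, { ω₂, ω₄ }, { ω₂, ω₅ }, { ω₃, ω₄ }, { ω₃, ω₅ }, { ω₄, ω₅ }, { ω₁, ω₂, ω₃ }, { ω₁, ω₂, ω₄ }, { ω₁, ω₂, ω₅ }, { ω₁, ω₃, ω₄ }, { ω₁, ω₃, ω₅ }, { ω₁, ω₄, ω₅ }, { ω₂, ω₃, ω₄ }, { ω₂, ω₃, ω₅ }, { ω₂, ω₄, ω₅ }, { ω₃, ω₄, ω₅ }, { ω₁, ω₂, ω₃, ω₄ }, { ω₁, ω₂, ω₃, ω₅ }, { ω₁, ω₂, ω₄, ω₅ }, { ω₁, ω₃, ω₄, ω₅ }, { ω₂, ω₃, ω₄, ω₅ }, X }

Check:
Take S₀ = 𝒜 ∪ {∅, X} = { ∅, { ω₁, ω₅ }, { ω₁, ω₂, ω₃ }, { ω₁, ω₂, ω₄ }, X }.
Iteration 1: 6 new —
  { ω₃, ω₅ }  = ᶜ of { ω₁, ω₂, ω₄ }
  { ω₄, ω₅ }  = ᶜ of { ω₁, ω₂, ω₃ }
  { ω₂, ω₃, ω₄ }  = ᶜ of { ω₁, ω₅ }
  { ω₁, ω₂, ω₃, ω₄ }  = { ω₁, ω₂, ω₃ } ∪ { ω₁, ω₂, ω₄ }
  { ω₁, ω₂, ω₃, ω₅ }  = { ω₁, ω₂, ω₃ } ∪ { ω₁, ω₅ }
  { ω₁, ω₂, ω₄, ω₅ }  = { ω₁, ω₅ } ∪ { ω₁, ω₂, ω₄ }
Iteration 2 (7 new):
  { ω₃ }  = ᶜ of { ω₁, ω₂, ω₄, ω₅ }
  { ω₄ }  = ᶜ of { ω₁, ω₂, ω₃, ω₅ }
  { ω₅ }  = ᶜ of { ω₁, ω₂, ω₃, ω₄ }
  { ω₁, ω₃, ω₅ }  = { ω₁, ω₅ } ∪ { ω₃, ω₅ }
  { ω₁, ω₄, ω₅ }  = { ω₄, ω₅ } ∪ { ω₁, ω₅ }
  { ω₃, ω₄, ω₅ }  = { ω₄, ω₅ } ∪ { ω₃, ω₅ }
  { ω₂, ω₃, ω₄, ω₅ }  = { ω₂, ω₃, ω₄ } ∪ { ω₄, ω₅ }
Iteration 3 (6 new):
  { ω₁ }  = ᶜ of { ω₂, ω₃, ω₄, ω₅ }
  { ω₁, ω₂ }  = ᶜ of { ω₃, ω₄, ω₅ }
  { ω₂, ω₃ }  = ᶜ of { ω₁, ω₄, ω₅ }
  { ω₂, ω₄ }  = ᶜ of { ω₁, ω₃, ω₅ }
  { ω₃, ω₄ }  = { ω₃ } ∪ { ω₄ }
  { ω₁, ω₃, ω₄, ω₅ }  = { ω₄, ω₅ } ∪ { ω₁, ω₃, ω₅ }
Iteration 4. New:
  { ω₂ }  = ᶜ of { ω₁, ω₃, ω₄, ω₅ }
  { ω₁, ω₃ }  = { ω₃ } ∪ { ω₁ }
  { ω₁, ω₄ }  = { ω₄ } ∪ { ω₁ }
  { ω₁, ω₂, ω₅ }  = ᶜ of { ω₃, ω₄ }
  { ω₁, ω₃, ω₄ }  = { ω₃, ω₄ } ∪ { ω₁ }
  { ω₂, ω₃, ω₅ }  = { ω₅ } ∪ { ω₂, ω₃ }
  { ω₂, ω₄, ω₅ }  = { ω₅ } ∪ { ω₂, ω₄ }
Iteration 5: 1 new —
  { ω₂, ω₅ }  = ᶜ of { ω₁, ω₃, ω₄ }
Iteration 6 adds nothing — fixpoint reached.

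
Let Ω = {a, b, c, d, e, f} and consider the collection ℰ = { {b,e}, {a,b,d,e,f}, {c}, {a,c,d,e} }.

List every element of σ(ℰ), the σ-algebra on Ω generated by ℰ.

σ(ℰ) = { ∅, {b}, {c}, {e}, {f}, {a,d}, {b,c}, {b,e}, {b,f}, {c,e}, {c,f}, {e,f}, {a,b,d}, {a,c,d}, {a,d,e}, {a,d,f}, {b,c,e}, {b,c,f}, {b,e,f}, {c,e,f}, {a,b,c,d}, {a,b,d,e}, {a,b,d,f}, {a,c,d,e}, {a,c,d,f}, {a,d,e,f}, {b,c,e,f}, {a,b,c,d,e}, {a,b,c,d,f}, {a,b,d,e,f}, {a,c,d,e,f}, Ω }

Derivation:
Take S₀ = ℰ ∪ {∅, Ω} = { ∅, {c}, {b,e}, {a,c,d,e}, {a,b,d,e,f}, Ω }.
Pass 1: 4 new —
  {b,f}  = Ω∖{a,c,d,e}
  {b,c,e}  = {c} ∪ {b,e}
  {a,c,d,f}  = Ω∖{b,e}
  {a,b,c,d,e}  = {b,e} ∪ {a,c,d,e}
  [10 total]
Pass 2: +7 →
  {f}  = Ω∖{a,b,c,d,e}
  {a,d,f}  = Ω∖{b,c,e}
  {b,c,f}  = {b,f} ∪ {c}
  {b,e,f}  = {b,e} ∪ {b,f}
  {b,c,e,f}  = {b,f} ∪ {b,c,e}
  {a,b,c,d,f}  = {b,f} ∪ {a,c,d,f}
  {a,c,d,e,f}  = {a,c,d,e} ∪ {a,c,d,f}
  [17 total]
Pass 3: +7 →
  {b}  = Ω∖{a,c,d,e,f}
  {e}  = Ω∖{a,b,c,d,f}
  {a,d}  = Ω∖{b,c,e,f}
  {c,f}  = {c} ∪ {f}
  {a,c,d}  = Ω∖{b,e,f}
  {a,d,e}  = Ω∖{b,c,f}
  {a,b,d,f}  = {b,f} ∪ {a,d,f}
  [24 total]
Pass 4: +8 →
  {b,c}  = {b} ∪ {c}
  {c,e}  = Ω∖{a,b,d,f}
  {e,f}  = {f} ∪ {e}
  {a,b,d}  = {b} ∪ {a,d}
  {c,e,f}  = {e} ∪ {c,f}
  {a,b,c,d}  = {b} ∪ {a,c,d}
  {a,b,d,e}  = Ω∖{c,f}
  {a,d,e,f}  = {a,d,e} ∪ {a,d,f}
  [32 total]
Pass 5: closed — nothing new.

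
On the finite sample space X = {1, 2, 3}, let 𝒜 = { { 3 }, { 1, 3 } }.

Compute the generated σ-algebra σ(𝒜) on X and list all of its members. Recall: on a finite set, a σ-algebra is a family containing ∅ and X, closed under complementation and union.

Start: 𝒜 ∪ {∅, X} = { {}, { 3 }, { 1, 3 }, X }.
Iteration 1: 2 new —
  { 2 }  = X∖{ 1, 3 }
  { 1, 2 }  = X∖{ 3 }
  [6 total]
Iteration 2: +1 →
  { 2, 3 }  = { 3 } ∪ { 2 }
  [7 total]
Iteration 3. New:
  { 1 }  = X∖{ 2, 3 }
  [8 total]
Iteration 4: stable.

σ(𝒜) = { {}, { 1 }, { 2 }, { 3 }, { 1, 2 }, { 1, 3 }, { 2, 3 }, X }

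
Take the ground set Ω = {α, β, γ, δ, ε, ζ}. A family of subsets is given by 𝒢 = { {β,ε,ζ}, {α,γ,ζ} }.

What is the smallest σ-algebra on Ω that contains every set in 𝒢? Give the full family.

Answer: σ(𝒢) = { ∅, {δ}, {ζ}, {α,γ}, {β,ε}, {δ,ζ}, {α,γ,δ}, {α,γ,ζ}, {β,δ,ε}, {β,ε,ζ}, {α,β,γ,ε}, {α,γ,δ,ζ}, {β,δ,ε,ζ}, {α,β,γ,δ,ε}, {α,β,γ,ε,ζ}, Ω }

Working:
Begin from { ∅, {α,γ,ζ}, {β,ε,ζ}, Ω } (that is, 𝒢 plus ∅ and Ω).
Step 1. New:
  {α,γ,δ}  = {β,ε,ζ}ᶜ
  {β,δ,ε}  = {α,γ,ζ}ᶜ
  {α,β,γ,ε,ζ}  = {β,ε,ζ} ∪ {α,γ,ζ}
  — 7 sets.
Step 2 (4 new):
  {δ}  = {α,β,γ,ε,ζ}ᶜ
  {α,γ,δ,ζ}  = {α,γ,δ} ∪ {α,γ,ζ}
  {β,δ,ε,ζ}  = {β,ε,ζ} ∪ {β,δ,ε}
  {α,β,γ,δ,ε}  = {α,γ,δ} ∪ {β,δ,ε}
  — 11 sets.
Step 3 adds 3:
  {ζ}  = {α,β,γ,δ,ε}ᶜ
  {α,γ}  = {β,δ,ε,ζ}ᶜ
  {β,ε}  = {α,γ,δ,ζ}ᶜ
  — 14 sets.
Step 4 (2 new):
  {δ,ζ}  = {δ} ∪ {ζ}
  {α,β,γ,ε}  = {β,ε} ∪ {α,γ}
  — 16 sets.
Step 5 adds nothing — fixpoint reached.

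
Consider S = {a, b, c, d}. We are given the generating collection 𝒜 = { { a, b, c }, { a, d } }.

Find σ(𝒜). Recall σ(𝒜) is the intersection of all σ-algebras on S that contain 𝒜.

Take S₀ = 𝒜 ∪ {∅, S} = { {}, { a, d }, { a, b, c }, S }.
Iteration 1 (2 new):
  { d }  = { a, b, c }ᶜ
  { b, c }  = { a, d }ᶜ
  |family| = 6
Iteration 2. New:
  { b, c, d }  = { b, c } ∪ { d }
  |family| = 7
Iteration 3: 1 new —
  { a }  = { b, c, d }ᶜ
  |family| = 8
Iteration 4: no new sets; the family is a σ-algebra.

Hence σ(𝒜) has 8 members: { {}, { a }, { d }, { a, d }, { b, c }, { a, b, c }, { b, c, d }, S }.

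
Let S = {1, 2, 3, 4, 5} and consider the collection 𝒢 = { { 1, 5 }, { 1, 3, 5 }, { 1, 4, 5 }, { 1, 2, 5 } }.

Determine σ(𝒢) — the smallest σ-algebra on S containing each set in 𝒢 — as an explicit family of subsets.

Seed the family with 𝒢 together with ∅ and S: { ∅, { 1, 5 }, { 1, 2, 5 }, { 1, 3, 5 }, { 1, 4, 5 }, S }.
Round 1: 7 new —
  { 2, 3 }  = complement { 1, 4, 5 }
  { 2, 4 }  = complement { 1, 3, 5 }
  { 3, 4 }  = complement { 1, 2, 5 }
  { 2, 3, 4 }  = complement { 1, 5 }
  { 1, 2, 3, 5 }  = { 1, 2, 5 } ∪ { 1, 3, 5 }
  { 1, 2, 4, 5 }  = { 1, 4, 5 } ∪ { 1, 2, 5 }
  { 1, 3, 4, 5 }  = { 1, 4, 5 } ∪ { 1, 3, 5 }
  [13 total]
Round 2 (3 new):
  { 2 }  = complement { 1, 3, 4, 5 }
  { 3 }  = complement { 1, 2, 4, 5 }
  { 4 }  = complement { 1, 2, 3, 5 }
  [16 total]
Round 3: stable.

σ(𝒢) = { ∅, { 2 }, { 3 }, { 4 }, { 1, 5 }, { 2, 3 }, { 2, 4 }, { 3, 4 }, { 1, 2, 5 }, { 1, 3, 5 }, { 1, 4, 5 }, { 2, 3, 4 }, { 1, 2, 3, 5 }, { 1, 2, 4, 5 }, { 1, 3, 4, 5 }, S }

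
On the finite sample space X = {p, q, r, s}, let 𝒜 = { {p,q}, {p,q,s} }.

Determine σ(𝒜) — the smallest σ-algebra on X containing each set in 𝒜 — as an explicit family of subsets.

σ(𝒜) (8 sets): { {}, {r}, {s}, {p,q}, {r,s}, {p,q,r}, {p,q,s}, X }

Trace:
Start: 𝒜 ∪ {∅, X} = { {}, {p,q}, {p,q,s}, X }.
Pass 1: +2 →
  {r}  = X∖{p,q,s}
  {r,s}  = X∖{p,q}
  [6 total]
Pass 2: 1 new —
  {p,q,r}  = {r} ∪ {p,q}
  [7 total]
Pass 3: +1 →
  {s}  = X∖{p,q,r}
  [8 total]
Pass 4: no new sets; the family is a σ-algebra.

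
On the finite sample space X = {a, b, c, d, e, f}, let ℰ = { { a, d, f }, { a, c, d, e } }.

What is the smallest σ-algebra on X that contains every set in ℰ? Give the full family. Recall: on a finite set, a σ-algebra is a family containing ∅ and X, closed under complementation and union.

Initial family (4 sets): { {  }, { a, d, f }, { a, c, d, e }, X }.
Step 1: 3 new —
  { b, f }  = { a, c, d, e }ᶜ
  { b, c, e }  = { a, d, f }ᶜ
  { a, c, d, e, f }  = { a, c, d, e } ∪ { a, d, f }
  |family| = 7
Step 2 (4 new):
  { b }  = { a, c, d, e, f }ᶜ
  { a, b, d, f }  = { b, f } ∪ { a, d, f }
  { b, c, e, f }  = { b, c, e } ∪ { b, f }
  { a, b, c, d, e }  = { b, c, e } ∪ { a, c, d, e }
  |family| = 11
Step 3 adds 3:
  { f }  = { a, b, c, d, e }ᶜ
  { a, d }  = { b, c, e, f }ᶜ
  { c, e }  = { a, b, d, f }ᶜ
  |family| = 14
Step 4 (2 new):
  { a, b, d }  = { a, d } ∪ { b }
  { c, e, f }  = { c, e } ∪ { f }
  |family| = 16
Step 5: no new sets; the family is a σ-algebra.

Therefore σ(ℰ) = { {  }, { b }, { f }, { a, d }, { b, f }, { c, e }, { a, b, d }, { a, d, f }, { b, c, e }, { c, e, f }, { a, b, d, f }, { a, c, d, e }, { b, c, e, f }, { a, b, c, d, e }, { a, c, d, e, f }, X } (|σ(ℰ)| = 16).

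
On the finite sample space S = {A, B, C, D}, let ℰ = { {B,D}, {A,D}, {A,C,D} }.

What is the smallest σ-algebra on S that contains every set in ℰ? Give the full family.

Begin from { ∅, {A,D}, {B,D}, {A,C,D}, S } (that is, ℰ plus ∅ and S).
Step 1: +4 →
  {B}  = complement {A,C,D}
  {A,C}  = complement {B,D}
  {B,C}  = complement {A,D}
  {A,B,D}  = {A,D} ∪ {B,D}
Step 2: 3 new —
  {C}  = complement {A,B,D}
  {A,B,C}  = {B} ∪ {A,C}
  {B,C,D}  = {B,C} ∪ {B,D}
Step 3 adds 2:
  {A}  = complement {B,C,D}
  {D}  = complement {A,B,C}
Step 4: 2 new —
  {A,B}  = {B} ∪ {A}
  {C,D}  = {C} ∪ {D}
After Step 5 the family is unchanged; done.

Therefore σ(ℰ) = { ∅, {A}, {B}, {C}, {D}, {A,B}, {A,C}, {A,D}, {B,C}, {B,D}, {C,D}, {A,B,C}, {A,B,D}, {A,C,D}, {B,C,D}, S } (|σ(ℰ)| = 16).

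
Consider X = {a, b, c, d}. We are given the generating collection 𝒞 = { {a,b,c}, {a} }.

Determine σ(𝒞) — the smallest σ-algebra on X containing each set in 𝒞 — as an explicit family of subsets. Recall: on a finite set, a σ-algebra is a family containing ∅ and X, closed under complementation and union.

Answer: σ(𝒞) = { {}, {a}, {d}, {a,d}, {b,c}, {a,b,c}, {b,c,d}, X }

Check:
Start: 𝒞 ∪ {∅, X} = { {}, {a}, {a,b,c}, X }.
Pass 1 adds 2:
  {d}  = complement {a,b,c}
  {b,c,d}  = complement {a}
  |family| = 6
Pass 2 adds 1:
  {a,d}  = {d} ∪ {a}
  |family| = 7
Pass 3: +1 →
  {b,c}  = complement {a,d}
  |family| = 8
Pass 4: stable.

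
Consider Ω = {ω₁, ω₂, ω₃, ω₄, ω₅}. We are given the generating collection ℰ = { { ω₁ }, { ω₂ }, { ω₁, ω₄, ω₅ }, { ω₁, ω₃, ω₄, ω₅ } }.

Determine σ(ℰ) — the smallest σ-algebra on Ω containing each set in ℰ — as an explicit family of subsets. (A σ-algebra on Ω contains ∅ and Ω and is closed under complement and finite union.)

Initial family (6 sets): { {}, { ω₁ }, { ω₂ }, { ω₁, ω₄, ω₅ }, { ω₁, ω₃, ω₄, ω₅ }, Ω }.
Step 1 (4 new):
  { ω₁, ω₂ }  = { ω₂ } ∪ { ω₁ }
  { ω₂, ω₃ }  = Ω∖{ ω₁, ω₄, ω₅ }
  { ω₁, ω₂, ω₄, ω₅ }  = { ω₁, ω₄, ω₅ } ∪ { ω₂ }
  { ω₂, ω₃, ω₄, ω₅ }  = Ω∖{ ω₁ }
  |family| = 10
Step 2 (3 new):
  { ω₃ }  = Ω∖{ ω₁, ω₂, ω₄, ω₅ }
  { ω₁, ω₂, ω₃ }  = { ω₁, ω₂ } ∪ { ω₂, ω₃ }
  { ω₃, ω₄, ω₅ }  = Ω∖{ ω₁, ω₂ }
  |family| = 13
Step 3 adds 2:
  { ω₁, ω₃ }  = { ω₃ } ∪ { ω₁ }
  { ω₄, ω₅ }  = Ω∖{ ω₁, ω₂, ω₃ }
  |family| = 15
Step 4 adds 1:
  { ω₂, ω₄, ω₅ }  = Ω∖{ ω₁, ω₃ }
  |family| = 16
Step 5: no new sets; the family is a σ-algebra.

Therefore σ(ℰ) = { {}, { ω₁ }, { ω₂ }, { ω₃ }, { ω₁, ω₂ }, { ω₁, ω₃ }, { ω₂, ω₃ }, { ω₄, ω₅ }, { ω₁, ω₂, ω₃ }, { ω₁, ω₄, ω₅ }, { ω₂, ω₄, ω₅ }, { ω₃, ω₄, ω₅ }, { ω₁, ω₂, ω₄, ω₅ }, { ω₁, ω₃, ω₄, ω₅ }, { ω₂, ω₃, ω₄, ω₅ }, Ω } (|σ(ℰ)| = 16).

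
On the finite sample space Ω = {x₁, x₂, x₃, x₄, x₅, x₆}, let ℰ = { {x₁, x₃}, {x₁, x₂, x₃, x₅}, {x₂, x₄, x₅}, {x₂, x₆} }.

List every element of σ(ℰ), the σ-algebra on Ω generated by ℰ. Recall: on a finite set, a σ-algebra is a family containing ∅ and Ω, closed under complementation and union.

Answer: σ(ℰ) = { {}, {x₂}, {x₄}, {x₅}, {x₆}, {x₁, x₃}, {x₂, x₄}, {x₂, x₅}, {x₂, x₆}, {x₄, x₅}, {x₄, x₆}, {x₅, x₆}, {x₁, x₂, x₃}, {x₁, x₃, x₄}, {x₁, x₃, x₅}, {x₁, x₃, x₆}, {x₂, x₄, x₅}, {x₂, x₄, x₆}, {x₂, x₅, x₆}, {x₄, x₅, x₆}, {x₁, x₂, x₃, x₄}, {x₁, x₂, x₃, x₅}, {x₁, x₂, x₃, x₆}, {x₁, x₃, x₄, x₅}, {x₁, x₃, x₄, x₆}, {x₁, x₃, x₅, x₆}, {x₂, x₄, x₅, x₆}, {x₁, x₂, x₃, x₄, x₅}, {x₁, x₂, x₃, x₄, x₆}, {x₁, x₂, x₃, x₅, x₆}, {x₁, x₃, x₄, x₅, x₆}, Ω }

Derivation:
Take S₀ = ℰ ∪ {∅, Ω} = { {}, {x₁, x₃}, {x₂, x₆}, {x₂, x₄, x₅}, {x₁, x₂, x₃, x₅}, Ω }.
Iteration 1 (7 new):
  {x₄, x₆}  = Ω∖{x₁, x₂, x₃, x₅}
  {x₁, x₃, x₆}  = Ω∖{x₂, x₄, x₅}
  {x₁, x₂, x₃, x₆}  = {x₁, x₃} ∪ {x₂, x₆}
  {x₁, x₃, x₄, x₅}  = Ω∖{x₂, x₆}
  {x₂, x₄, x₅, x₆}  = Ω∖{x₁, x₃}
  {x₁, x₂, x₃, x₄, x₅}  = {x₁, x₃} ∪ {x₂, x₄, x₅}
  {x₁, x₂, x₃, x₅, x₆}  = {x₂, x₆} ∪ {x₁, x₂, x₃, x₅}
  — 13 sets.
Iteration 2: +7 →
  {x₄}  = Ω∖{x₁, x₂, x₃, x₅, x₆}
  {x₆}  = Ω∖{x₁, x₂, x₃, x₄, x₅}
  {x₄, x₅}  = Ω∖{x₁, x₂, x₃, x₆}
  {x₂, x₄, x₆}  = {x₂, x₆} ∪ {x₄, x₆}
  {x₁, x₃, x₄, x₆}  = {x₁, x₃, x₆} ∪ {x₄, x₆}
  {x₁, x₂, x₃, x₄, x₆}  = {x₁, x₂, x₃, x₆} ∪ {x₄, x₆}
  {x₁, x₃, x₄, x₅, x₆}  = {x₁, x₃, x₆} ∪ {x₁, x₃, x₄, x₅}
  — 20 sets.
Iteration 3 adds 6:
  {x₂}  = Ω∖{x₁, x₃, x₄, x₅, x₆}
  {x₅}  = Ω∖{x₁, x₂, x₃, x₄, x₆}
  {x₂, x₅}  = Ω∖{x₁, x₃, x₄, x₆}
  {x₁, x₃, x₄}  = {x₁, x₃} ∪ {x₄}
  {x₁, x₃, x₅}  = Ω∖{x₂, x₄, x₆}
  {x₄, x₅, x₆}  = {x₄, x₅} ∪ {x₄, x₆}
  — 26 sets.
Iteration 4: 6 new —
  {x₂, x₄}  = {x₂} ∪ {x₄}
  {x₅, x₆}  = {x₆} ∪ {x₅}
  {x₁, x₂, x₃}  = Ω∖{x₄, x₅, x₆}
  {x₂, x₅, x₆}  = Ω∖{x₁, x₃, x₄}
  {x₁, x₂, x₃, x₄}  = {x₂} ∪ {x₁, x₃, x₄}
  {x₁, x₃, x₅, x₆}  = {x₁, x₃, x₆} ∪ {x₁, x₃, x₅}
  — 32 sets.
Iteration 5: closed — nothing new.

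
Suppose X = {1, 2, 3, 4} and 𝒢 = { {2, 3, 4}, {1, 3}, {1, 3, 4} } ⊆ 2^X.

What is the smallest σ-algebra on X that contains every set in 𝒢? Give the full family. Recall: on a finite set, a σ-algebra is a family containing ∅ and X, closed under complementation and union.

σ(𝒢) = { {}, {1}, {2}, {3}, {4}, {1, 2}, {1, 3}, {1, 4}, {2, 3}, {2, 4}, {3, 4}, {1, 2, 3}, {1, 2, 4}, {1, 3, 4}, {2, 3, 4}, X }

Derivation:
Begin from { {}, {1, 3}, {1, 3, 4}, {2, 3, 4}, X } (that is, 𝒢 plus ∅ and X).
Step 1 (3 new):
  {1}  = ᶜ of {2, 3, 4}
  {2}  = ᶜ of {1, 3, 4}
  {2, 4}  = ᶜ of {1, 3}
  |family| = 8
Step 2: +3 →
  {1, 2}  = {2} ∪ {1}
  {1, 2, 3}  = {2} ∪ {1, 3}
  {1, 2, 4}  = {2, 4} ∪ {1}
  |family| = 11
Step 3. New:
  {3}  = ᶜ of {1, 2, 4}
  {4}  = ᶜ of {1, 2, 3}
  {3, 4}  = ᶜ of {1, 2}
  |family| = 14
Step 4: 2 new —
  {1, 4}  = {4} ∪ {1}
  {2, 3}  = {3} ∪ {2}
  |family| = 16
Step 5 adds nothing — fixpoint reached.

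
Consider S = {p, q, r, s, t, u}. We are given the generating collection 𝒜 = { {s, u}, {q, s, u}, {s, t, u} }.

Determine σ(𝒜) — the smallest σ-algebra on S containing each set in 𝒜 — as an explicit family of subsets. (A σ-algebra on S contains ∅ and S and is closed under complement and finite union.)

Begin from { {}, {s, u}, {q, s, u}, {s, t, u}, S } (that is, 𝒜 plus ∅ and S).
Step 1 (4 new):
  {p, q, r}  = {s, t, u}ᶜ
  {p, r, t}  = {q, s, u}ᶜ
  {p, q, r, t}  = {s, u}ᶜ
  {q, s, t, u}  = {q, s, u} ∪ {s, t, u}
  |family| = 9
Step 2. New:
  {p, r}  = {q, s, t, u}ᶜ
  {p, q, r, s, u}  = {q, s, u} ∪ {p, q, r}
  {p, r, s, t, u}  = {p, r, t} ∪ {s, u}
  |family| = 12
Step 3 (3 new):
  {q}  = {p, r, s, t, u}ᶜ
  {t}  = {p, q, r, s, u}ᶜ
  {p, r, s, u}  = {p, r} ∪ {s, u}
  |family| = 15
Step 4 (1 new):
  {q, t}  = {p, r, s, u}ᶜ
  |family| = 16
Step 5: stable.

|σ(𝒜)| = 16.  σ(𝒜) = { {}, {q}, {t}, {p, r}, {q, t}, {s, u}, {p, q, r}, {p, r, t}, {q, s, u}, {s, t, u}, {p, q, r, t}, {p, r, s, u}, {q, s, t, u}, {p, q, r, s, u}, {p, r, s, t, u}, S }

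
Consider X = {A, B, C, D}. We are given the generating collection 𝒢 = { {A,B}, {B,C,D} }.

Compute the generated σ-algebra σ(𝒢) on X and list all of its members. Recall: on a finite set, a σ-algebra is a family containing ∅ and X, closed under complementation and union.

Seed the family with 𝒢 together with ∅ and X: { ∅, {A,B}, {B,C,D}, X }.
Pass 1: +2 →
  {A}  = complement {B,C,D}
  {C,D}  = complement {A,B}
  [6 total]
Pass 2 adds 1:
  {A,C,D}  = {C,D} ∪ {A}
  [7 total]
Pass 3: 1 new —
  {B}  = complement {A,C,D}
  [8 total]
Pass 4: closed — nothing new.

Therefore σ(𝒢) = { ∅, {A}, {B}, {A,B}, {C,D}, {A,C,D}, {B,C,D}, X } (|σ(𝒢)| = 8).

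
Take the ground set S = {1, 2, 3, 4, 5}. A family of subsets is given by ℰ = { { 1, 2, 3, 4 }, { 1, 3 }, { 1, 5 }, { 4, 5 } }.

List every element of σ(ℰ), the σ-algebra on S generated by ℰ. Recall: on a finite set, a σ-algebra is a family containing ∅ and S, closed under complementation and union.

Initial family (6 sets): { {  }, { 1, 3 }, { 1, 5 }, { 4, 5 }, { 1, 2, 3, 4 }, S }.
Pass 1 (7 new):
  { 5 }  = S∖{ 1, 2, 3, 4 }
  { 1, 2, 3 }  = S∖{ 4, 5 }
  { 1, 3, 5 }  = { 1, 3 } ∪ { 1, 5 }
  { 1, 4, 5 }  = { 4, 5 } ∪ { 1, 5 }
  { 2, 3, 4 }  = S∖{ 1, 5 }
  { 2, 4, 5 }  = S∖{ 1, 3 }
  { 1, 3, 4, 5 }  = { 4, 5 } ∪ { 1, 3 }
Pass 2 (6 new):
  { 2 }  = S∖{ 1, 3, 4, 5 }
  { 2, 3 }  = S∖{ 1, 4, 5 }
  { 2, 4 }  = S∖{ 1, 3, 5 }
  { 1, 2, 3, 5 }  = { 1, 2, 3 } ∪ { 1, 3, 5 }
  { 1, 2, 4, 5 }  = { 1, 4, 5 } ∪ { 2, 4, 5 }
  { 2, 3, 4, 5 }  = { 2, 3, 4 } ∪ { 5 }
Pass 3. New:
  { 1 }  = S∖{ 2, 3, 4, 5 }
  { 3 }  = S∖{ 1, 2, 4, 5 }
  { 4 }  = S∖{ 1, 2, 3, 5 }
  { 2, 5 }  = { 2 } ∪ { 5 }
  { 1, 2, 5 }  = { 2 } ∪ { 1, 5 }
  { 2, 3, 5 }  = { 5 } ∪ { 2, 3 }
Pass 4 (7 new):
  { 1, 2 }  = { 2 } ∪ { 1 }
  { 1, 4 }  = S∖{ 2, 3, 5 }
  { 3, 4 }  = S∖{ 1, 2, 5 }
  { 3, 5 }  = { 5 } ∪ { 3 }
  { 1, 2, 4 }  = { 2, 4 } ∪ { 1 }
  { 1, 3, 4 }  = S∖{ 2, 5 }
  { 3, 4, 5 }  = { 4, 5 } ∪ { 3 }
Pass 5: already closed under ᶜ and ∪.

σ(ℰ) = { {  }, { 1 }, { 2 }, { 3 }, { 4 }, { 5 }, { 1, 2 }, { 1, 3 }, { 1, 4 }, { 1, 5 }, { 2, 3 }, { 2, 4 }, { 2, 5 }, { 3, 4 }, { 3, 5 }, { 4, 5 }, { 1, 2, 3 }, { 1, 2, 4 }, { 1, 2, 5 }, { 1, 3, 4 }, { 1, 3, 5 }, { 1, 4, 5 }, { 2, 3, 4 }, { 2, 3, 5 }, { 2, 4, 5 }, { 3, 4, 5 }, { 1, 2, 3, 4 }, { 1, 2, 3, 5 }, { 1, 2, 4, 5 }, { 1, 3, 4, 5 }, { 2, 3, 4, 5 }, S }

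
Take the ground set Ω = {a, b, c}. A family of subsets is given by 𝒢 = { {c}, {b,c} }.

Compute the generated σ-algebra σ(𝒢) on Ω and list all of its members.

Take S₀ = 𝒢 ∪ {∅, Ω} = { {}, {c}, {b,c}, Ω }.
Iteration 1. New:
  {a}  = ᶜ of {b,c}
  {a,b}  = ᶜ of {c}
  (now 6)
Iteration 2. New:
  {a,c}  = {c} ∪ {a}
  (now 7)
Iteration 3: +1 →
  {b}  = ᶜ of {a,c}
  (now 8)
After Iteration 4 the family is unchanged; done.

σ(𝒢) = { {}, {a}, {b}, {c}, {a,b}, {a,c}, {b,c}, Ω }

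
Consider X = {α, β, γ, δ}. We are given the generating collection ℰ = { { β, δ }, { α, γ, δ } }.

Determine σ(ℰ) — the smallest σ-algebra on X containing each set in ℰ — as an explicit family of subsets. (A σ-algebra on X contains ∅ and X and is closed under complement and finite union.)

σ(ℰ) = { ∅, { β }, { δ }, { α, γ }, { β, δ }, { α, β, γ }, { α, γ, δ }, X }

Trace:
Begin from { ∅, { β, δ }, { α, γ, δ }, X } (that is, ℰ plus ∅ and X).
Pass 1: 2 new —
  { β }  = { α, γ, δ }ᶜ
  { α, γ }  = { β, δ }ᶜ
  [6 total]
Pass 2. New:
  { α, β, γ }  = { α, γ } ∪ { β }
  [7 total]
Pass 3 adds 1:
  { δ }  = { α, β, γ }ᶜ
  [8 total]
Pass 4: no new sets; the family is a σ-algebra.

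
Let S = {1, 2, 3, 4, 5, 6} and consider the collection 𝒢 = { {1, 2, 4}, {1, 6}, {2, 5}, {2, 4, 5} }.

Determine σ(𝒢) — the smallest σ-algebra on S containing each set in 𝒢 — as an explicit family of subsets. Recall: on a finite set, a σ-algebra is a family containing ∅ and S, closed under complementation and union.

σ(𝒢) (64 sets): { ∅, {1}, {2}, {3}, {4}, {5}, {6}, {1, 2}, {1, 3}, {1, 4}, {1, 5}, {1, 6}, {2, 3}, {2, 4}, {2, 5}, {2, 6}, {3, 4}, {3, 5}, {3, 6}, {4, 5}, {4, 6}, {5, 6}, {1, 2, 3}, {1, 2, 4}, {1, 2, 5}, {1, 2, 6}, {1, 3, 4}, {1, 3, 5}, {1, 3, 6}, {1, 4, 5}, {1, 4, 6}, {1, 5, 6}, {2, 3, 4}, {2, 3, 5}, {2, 3, 6}, {2, 4, 5}, {2, 4, 6}, {2, 5, 6}, {3, 4, 5}, {3, 4, 6}, {3, 5, 6}, {4, 5, 6}, {1, 2, 3, 4}, {1, 2, 3, 5}, {1, 2, 3, 6}, {1, 2, 4, 5}, {1, 2, 4, 6}, {1, 2, 5, 6}, {1, 3, 4, 5}, {1, 3, 4, 6}, {1, 3, 5, 6}, {1, 4, 5, 6}, {2, 3, 4, 5}, {2, 3, 4, 6}, {2, 3, 5, 6}, {2, 4, 5, 6}, {3, 4, 5, 6}, {1, 2, 3, 4, 5}, {1, 2, 3, 4, 6}, {1, 2, 3, 5, 6}, {1, 2, 4, 5, 6}, {1, 3, 4, 5, 6}, {2, 3, 4, 5, 6}, S }

Working:
Take S₀ = 𝒢 ∪ {∅, S} = { ∅, {1, 6}, {2, 5}, {1, 2, 4}, {2, 4, 5}, S }.
Round 1. New:
  {1, 3, 6}  = {2, 4, 5}ᶜ
  {3, 5, 6}  = {1, 2, 4}ᶜ
  {1, 2, 4, 5}  = {2, 5} ∪ {1, 2, 4}
  {1, 2, 4, 6}  = {1, 6} ∪ {1, 2, 4}
  {1, 2, 5, 6}  = {2, 5} ∪ {1, 6}
  {1, 3, 4, 6}  = {2, 5}ᶜ
  {2, 3, 4, 5}  = {1, 6}ᶜ
  {1, 2, 4, 5, 6}  = {1, 6} ∪ {2, 4, 5}
  |family| = 14
Round 2: +11 →
  {3}  = {1, 2, 4, 5, 6}ᶜ
  {3, 4}  = {1, 2, 5, 6}ᶜ
  {3, 5}  = {1, 2, 4, 6}ᶜ
  {3, 6}  = {1, 2, 4, 5}ᶜ
  {1, 3, 5, 6}  = {1, 3, 6} ∪ {3, 5, 6}
  {2, 3, 5, 6}  = {2, 5} ∪ {3, 5, 6}
  {1, 2, 3, 4, 5}  = {2, 3, 4, 5} ∪ {1, 2, 4, 5}
  {1, 2, 3, 4, 6}  = {1, 2, 4, 6} ∪ {1, 3, 6}
  {1, 2, 3, 5, 6}  = {2, 5} ∪ {1, 3, 6}
  {1, 3, 4, 5, 6}  = {3, 5, 6} ∪ {1, 3, 4, 6}
  {2, 3, 4, 5, 6}  = {2, 3, 4, 5} ∪ {3, 5, 6}
  |family| = 25
Round 3 (12 new):
  {1}  = {2, 3, 4, 5, 6}ᶜ
  {2}  = {1, 3, 4, 5, 6}ᶜ
  {4}  = {1, 2, 3, 5, 6}ᶜ
  {5}  = {1, 2, 3, 4, 6}ᶜ
  {6}  = {1, 2, 3, 4, 5}ᶜ
  {1, 4}  = {2, 3, 5, 6}ᶜ
  {2, 4}  = {1, 3, 5, 6}ᶜ
  {2, 3, 5}  = {2, 5} ∪ {3, 5}
  {3, 4, 5}  = {3, 4} ∪ {3, 5}
  {3, 4, 6}  = {3, 4} ∪ {3, 6}
  {1, 2, 3, 4}  = {3, 4} ∪ {1, 2, 4}
  {3, 4, 5, 6}  = {3, 4} ∪ {3, 5, 6}
  |family| = 37
Round 4 (24 new):
  {1, 2}  = {3, 4, 5, 6}ᶜ
  {1, 3}  = {1} ∪ {3}
  {1, 5}  = {1} ∪ {5}
  {2, 3}  = {2} ∪ {3}
  {2, 6}  = {2} ∪ {6}
  {4, 5}  = {5} ∪ {4}
  {4, 6}  = {6} ∪ {4}
  {5, 6}  = {1, 2, 3, 4}ᶜ
  {1, 2, 5}  = {3, 4, 6}ᶜ
  {1, 2, 6}  = {3, 4, 5}ᶜ
  {1, 3, 4}  = {3, 4} ∪ {1}
  {1, 3, 5}  = {1} ∪ {3, 5}
  {1, 4, 5}  = {5} ∪ {1, 4}
  {1, 4, 6}  = {2, 3, 5}ᶜ
  {1, 5, 6}  = {1, 6} ∪ {5}
  {2, 3, 4}  = {3, 4} ∪ {2}
  {2, 3, 6}  = {2} ∪ {3, 6}
  {2, 4, 6}  = {6} ∪ {2, 4}
  {2, 5, 6}  = {2, 5} ∪ {6}
  {1, 2, 3, 5}  = {1} ∪ {2, 3, 5}
  {1, 2, 3, 6}  = {1, 3, 6} ∪ {2}
  {1, 3, 4, 5}  = {3, 4, 5} ∪ {1}
  {2, 3, 4, 6}  = {2} ∪ {3, 4, 6}
  {2, 4, 5, 6}  = {6} ∪ {2, 4, 5}
  |family| = 61
Round 5: +3 →
  {1, 2, 3}  = {2} ∪ {1, 3}
  {4, 5, 6}  = {5, 6} ∪ {4, 5}
  {1, 4, 5, 6}  = {2, 3}ᶜ
  |family| = 64
Round 6: closed — nothing new.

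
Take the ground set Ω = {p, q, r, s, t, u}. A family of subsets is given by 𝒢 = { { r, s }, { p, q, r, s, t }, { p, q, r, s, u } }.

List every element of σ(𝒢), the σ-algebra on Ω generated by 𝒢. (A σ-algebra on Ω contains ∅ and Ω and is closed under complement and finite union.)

Answer: σ(𝒢) = { {}, { t }, { u }, { p, q }, { r, s }, { t, u }, { p, q, t }, { p, q, u }, { r, s, t }, { r, s, u }, { p, q, r, s }, { p, q, t, u }, { r, s, t, u }, { p, q, r, s, t }, { p, q, r, s, u }, Ω }

Working:
Initial family (5 sets): { {}, { r, s }, { p, q, r, s, t }, { p, q, r, s, u }, Ω }.
Pass 1 (3 new):
  { t }  = complement { p, q, r, s, u }
  { u }  = complement { p, q, r, s, t }
  { p, q, t, u }  = complement { r, s }
Pass 2 (3 new):
  { t, u }  = { u } ∪ { t }
  { r, s, t }  = { r, s } ∪ { t }
  { r, s, u }  = { u } ∪ { r, s }
Pass 3 adds 4:
  { p, q, t }  = complement { r, s, u }
  { p, q, u }  = complement { r, s, t }
  { p, q, r, s }  = complement { t, u }
  { r, s, t, u }  = { r, s, t } ∪ { t, u }
Pass 4: +1 →
  { p, q }  = complement { r, s, t, u }
Pass 5: closed — nothing new.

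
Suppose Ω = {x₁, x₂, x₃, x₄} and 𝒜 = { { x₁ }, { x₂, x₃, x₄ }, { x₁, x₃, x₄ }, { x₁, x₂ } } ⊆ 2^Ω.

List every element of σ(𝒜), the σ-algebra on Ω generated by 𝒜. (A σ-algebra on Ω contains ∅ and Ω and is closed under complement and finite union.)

Seed the family with 𝒜 together with ∅ and Ω: { {  }, { x₁ }, { x₁, x₂ }, { x₁, x₃, x₄ }, { x₂, x₃, x₄ }, Ω }.
Pass 1 (2 new):
  { x₂ }  = Ω∖{ x₁, x₃, x₄ }
  { x₃, x₄ }  = Ω∖{ x₁, x₂ }
  |family| = 8
Pass 2: closed — nothing new.

σ(𝒜) = { {  }, { x₁ }, { x₂ }, { x₁, x₂ }, { x₃, x₄ }, { x₁, x₃, x₄ }, { x₂, x₃, x₄ }, Ω }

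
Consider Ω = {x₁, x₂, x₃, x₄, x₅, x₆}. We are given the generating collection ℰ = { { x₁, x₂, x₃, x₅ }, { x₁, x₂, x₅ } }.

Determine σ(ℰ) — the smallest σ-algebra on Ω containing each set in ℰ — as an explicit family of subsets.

Initial family (4 sets): { {}, { x₁, x₂, x₅ }, { x₁, x₂, x₃, x₅ }, Ω }.
Step 1: 2 new —
  { x₄, x₆ }  = ᶜ of { x₁, x₂, x₃, x₅ }
  { x₃, x₄, x₆ }  = ᶜ of { x₁, x₂, x₅ }
  |family| = 6
Step 2: 1 new —
  { x₁, x₂, x₄, x₅, x₆ }  = { x₁, x₂, x₅ } ∪ { x₄, x₆ }
  |family| = 7
Step 3 (1 new):
  { x₃ }  = ᶜ of { x₁, x₂, x₄, x₅, x₆ }
  |family| = 8
Step 4: closed — nothing new.

|σ(ℰ)| = 8.  σ(ℰ) = { {}, { x₃ }, { x₄, x₆ }, { x₁, x₂, x₅ }, { x₃, x₄, x₆ }, { x₁, x₂, x₃, x₅ }, { x₁, x₂, x₄, x₅, x₆ }, Ω }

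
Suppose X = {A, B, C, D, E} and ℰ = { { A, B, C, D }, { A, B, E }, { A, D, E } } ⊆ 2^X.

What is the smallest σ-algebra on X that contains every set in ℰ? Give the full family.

σ(ℰ) (32 sets): { {}, { A }, { B }, { C }, { D }, { E }, { A, B }, { A, C }, { A, D }, { A, E }, { B, C }, { B, D }, { B, E }, { C, D }, { C, E }, { D, E }, { A, B, C }, { A, B, D }, { A, B, E }, { A, C, D }, { A, C, E }, { A, D, E }, { B, C, D }, { B, C, E }, { B, D, E }, { C, D, E }, { A, B, C, D }, { A, B, C, E }, { A, B, D, E }, { A, C, D, E }, { B, C, D, E }, X }

Working:
Begin from { {}, { A, B, E }, { A, D, E }, { A, B, C, D }, X } (that is, ℰ plus ∅ and X).
Round 1: 4 new —
  { E }  = complement { A, B, C, D }
  { B, C }  = complement { A, D, E }
  { C, D }  = complement { A, B, E }
  { A, B, D, E }  = { A, D, E } ∪ { A, B, E }
Round 2: 6 new —
  { C }  = complement { A, B, D, E }
  { B, C, D }  = { C, D } ∪ { B, C }
  { B, C, E }  = { E } ∪ { B, C }
  { C, D, E }  = { C, D } ∪ { E }
  { A, B, C, E }  = { A, B, E } ∪ { B, C }
  { A, C, D, E }  = { A, D, E } ∪ { C, D }
Round 3 adds 7:
  { B }  = complement { A, C, D, E }
  { D }  = complement { A, B, C, E }
  { A, B }  = complement { C, D, E }
  { A, D }  = complement { B, C, E }
  { A, E }  = complement { B, C, D }
  { C, E }  = { C } ∪ { E }
  { B, C, D, E }  = { C, D, E } ∪ { B, C, E }
Round 4 (8 new):
  { A }  = complement { B, C, D, E }
  { B, D }  = { B } ∪ { D }
  { B, E }  = { B } ∪ { E }
  { D, E }  = { E } ∪ { D }
  { A, B, C }  = { A, B } ∪ { C }
  { A, B, D }  = complement { C, E }
  { A, C, D }  = { C, D } ∪ { A, D }
  { A, C, E }  = { A, E } ∪ { C, E }
Round 5. New:
  { A, C }  = { C } ∪ { A }
  { B, D, E }  = { B, E } ∪ { D, E }
Round 6 adds nothing — fixpoint reached.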